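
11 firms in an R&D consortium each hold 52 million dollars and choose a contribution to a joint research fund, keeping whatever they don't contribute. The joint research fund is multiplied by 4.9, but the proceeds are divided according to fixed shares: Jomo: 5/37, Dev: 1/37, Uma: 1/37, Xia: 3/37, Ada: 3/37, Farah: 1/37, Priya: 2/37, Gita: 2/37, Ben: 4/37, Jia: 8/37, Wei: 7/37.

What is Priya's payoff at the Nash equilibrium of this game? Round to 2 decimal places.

Player j's private return per contributed unit is 4.9 × (j's share). Contributing is weakly dominant for j when that share is at least 1/4.9 = 0.2041, and contributing 0 is dominant otherwise.
The only share above 0.2041 is Jia's 8/37, contributing 52; the remaining 10 contribute 0. Total contributed: 52.
Priya keeps 52 and receives 4.9 × 52 × 2/37 = 13.77 from the joint research fund, for a payoff of 65.77.

65.77 million dollars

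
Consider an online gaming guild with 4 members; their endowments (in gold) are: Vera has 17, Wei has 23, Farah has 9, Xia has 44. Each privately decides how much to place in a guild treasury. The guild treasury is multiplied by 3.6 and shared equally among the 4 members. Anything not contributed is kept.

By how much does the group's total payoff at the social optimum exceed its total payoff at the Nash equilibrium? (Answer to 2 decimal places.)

241.80 gold

The private return per contributed unit is 3.6/4 = 0.9000 < 1 for every player regardless of endowment, so the Nash equilibrium is zero contribution and the group total is Σ E_j = 17 + 23 + 9 + 44 = 93.
Each contributed unit returns 3.600 to the group, so the social optimum is full contribution by everyone: group total = 3.600 × 93 = 334.80.
Efficiency loss = (3.600 − 1) × 93 = 241.80.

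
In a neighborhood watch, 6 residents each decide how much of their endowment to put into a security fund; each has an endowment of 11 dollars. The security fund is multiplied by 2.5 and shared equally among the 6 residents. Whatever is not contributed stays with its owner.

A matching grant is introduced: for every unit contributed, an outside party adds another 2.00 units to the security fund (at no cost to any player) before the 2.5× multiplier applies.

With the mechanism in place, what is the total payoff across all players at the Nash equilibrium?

With the mechanism, a contributed unit returns 2.5 × 3.00 / 6 = 1.2500 per unit of net cost to the contributor — now above 1 — so contributing fully is weakly dominant for every player.
At the Nash equilibrium everyone contributes 11. Group total payoff = 2.5 × 3.00 × 66 = 495.00.

495.00 dollars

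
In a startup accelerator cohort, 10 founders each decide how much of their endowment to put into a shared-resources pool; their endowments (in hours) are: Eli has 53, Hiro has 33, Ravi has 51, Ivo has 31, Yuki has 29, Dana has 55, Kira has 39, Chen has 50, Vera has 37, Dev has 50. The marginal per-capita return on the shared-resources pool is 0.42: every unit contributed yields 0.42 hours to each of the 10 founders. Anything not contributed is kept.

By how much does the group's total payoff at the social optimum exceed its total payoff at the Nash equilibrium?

1369.60 hours

The private return per contributed unit is 0.42 < 1 for everyone, so the Nash equilibrium is zero contribution and the group total is Σ E_j = 53 + 33 + 51 + 31 + 29 + 55 + 39 + 50 + 37 + 50 = 428.
Each contributed unit returns 4.200 to the group, so the social optimum is full contribution by everyone: group total = 4.200 × 428 = 1797.60.
Efficiency loss = (4.200 − 1) × 428 = 1369.60.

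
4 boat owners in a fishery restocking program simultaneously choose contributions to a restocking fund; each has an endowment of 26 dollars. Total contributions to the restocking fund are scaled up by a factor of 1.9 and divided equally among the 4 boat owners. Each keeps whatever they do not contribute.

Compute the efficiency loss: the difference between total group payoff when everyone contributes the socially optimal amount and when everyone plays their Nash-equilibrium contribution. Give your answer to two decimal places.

93.60 dollars

Each contributed unit returns 1.9/4 = 0.4750 to its contributor — below 1 — so contributing 0 is dominant for every player. At the Nash equilibrium everyone keeps their 26, and the group total is 4 × 26 = 104.
Each contributed unit returns 1.900 to the group as a whole (0.4750 to each of 4 players), which exceeds 1, so the social optimum is full contribution: group total = 1.900 × 104 = 197.60.
Efficiency loss = 197.60 − 104 = 93.60.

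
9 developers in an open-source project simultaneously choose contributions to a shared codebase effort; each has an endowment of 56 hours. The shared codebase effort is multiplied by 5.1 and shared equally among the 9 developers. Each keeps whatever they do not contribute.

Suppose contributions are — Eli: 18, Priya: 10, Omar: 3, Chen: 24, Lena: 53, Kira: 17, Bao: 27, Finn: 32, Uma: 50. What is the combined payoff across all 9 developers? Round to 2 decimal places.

Total contributed: 18 + 10 + 3 + 24 + 53 + 17 + 27 + 32 + 50 = 234; total kept: 9 × 56 − 234 = 270.
The shared codebase effort pays out 5.1 × 234 = 1193.40 in aggregate.
Group total = 270 + 1193.40 = 1463.40.

1463.40 hours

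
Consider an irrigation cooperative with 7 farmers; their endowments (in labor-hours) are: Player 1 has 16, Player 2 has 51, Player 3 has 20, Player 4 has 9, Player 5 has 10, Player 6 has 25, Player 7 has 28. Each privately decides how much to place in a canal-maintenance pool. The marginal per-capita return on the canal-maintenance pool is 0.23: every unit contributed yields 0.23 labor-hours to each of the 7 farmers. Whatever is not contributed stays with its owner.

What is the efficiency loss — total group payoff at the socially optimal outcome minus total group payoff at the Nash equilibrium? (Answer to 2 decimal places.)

The private return per contributed unit is 0.23 < 1 for everyone, so the Nash equilibrium is zero contribution and the group total is Σ E_j = 16 + 51 + 20 + 9 + 10 + 25 + 28 = 159.
Each contributed unit returns 1.610 to the group, so the social optimum is full contribution by everyone: group total = 1.610 × 159 = 255.99.
Efficiency loss = (1.610 − 1) × 159 = 96.99.

96.99 labor-hours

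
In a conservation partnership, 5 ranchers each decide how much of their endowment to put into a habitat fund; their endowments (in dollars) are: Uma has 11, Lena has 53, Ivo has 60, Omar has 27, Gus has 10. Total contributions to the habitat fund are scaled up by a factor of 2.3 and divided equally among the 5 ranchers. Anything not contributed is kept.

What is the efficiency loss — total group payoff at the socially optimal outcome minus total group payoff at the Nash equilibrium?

The private return per contributed unit is 2.3/5 = 0.4600 < 1 for every player regardless of endowment, so the Nash equilibrium is zero contribution and the group total is Σ E_j = 11 + 53 + 60 + 27 + 10 = 161.
Each contributed unit returns 2.300 to the group, so the social optimum is full contribution by everyone: group total = 2.300 × 161 = 370.30.
Efficiency loss = (2.300 − 1) × 161 = 209.30.

209.30 dollars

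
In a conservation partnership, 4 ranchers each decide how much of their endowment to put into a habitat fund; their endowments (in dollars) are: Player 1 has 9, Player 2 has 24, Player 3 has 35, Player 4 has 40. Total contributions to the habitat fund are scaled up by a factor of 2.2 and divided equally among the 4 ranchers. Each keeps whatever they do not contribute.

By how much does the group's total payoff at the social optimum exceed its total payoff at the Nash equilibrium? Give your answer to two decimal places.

129.60 dollars

The private return per contributed unit is 2.2/4 = 0.5500 < 1 for every player regardless of endowment, so the Nash equilibrium is zero contribution and the group total is Σ E_j = 9 + 24 + 35 + 40 = 108.
Each contributed unit returns 2.200 to the group, so the social optimum is full contribution by everyone: group total = 2.200 × 108 = 237.60.
Efficiency loss = (2.200 − 1) × 108 = 129.60.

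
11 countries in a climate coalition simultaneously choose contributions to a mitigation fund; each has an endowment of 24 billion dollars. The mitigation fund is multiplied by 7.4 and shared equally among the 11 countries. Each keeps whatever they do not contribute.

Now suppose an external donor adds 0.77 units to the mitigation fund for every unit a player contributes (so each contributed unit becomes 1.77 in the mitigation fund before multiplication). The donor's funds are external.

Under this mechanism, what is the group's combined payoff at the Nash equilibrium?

3457.87 billion dollars

With the mechanism, a contributed unit returns 7.4 × 1.77 / 11 = 1.1907 per unit of net cost to the contributor — now above 1 — so contributing fully is weakly dominant for every player.
At the Nash equilibrium everyone contributes 24. Group total payoff = 7.4 × 1.77 × 264 = 3457.87.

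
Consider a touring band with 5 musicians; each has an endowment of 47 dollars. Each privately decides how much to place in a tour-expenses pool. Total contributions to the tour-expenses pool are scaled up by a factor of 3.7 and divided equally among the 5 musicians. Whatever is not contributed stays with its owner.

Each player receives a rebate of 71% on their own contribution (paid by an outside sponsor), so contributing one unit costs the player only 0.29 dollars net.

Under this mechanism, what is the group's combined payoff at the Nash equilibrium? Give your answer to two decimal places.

Under the mechanism each unit contributed yields (3.7/5) / 0.29 = 2.5517 back to its contributor per unit of net cost, which exceeds 1, making full contribution the dominant choice for everyone.
At the Nash equilibrium everyone contributes 47. Group total payoff = 5 × (47 × 0.71 + 3.7 × 47) = 1036.35.

1036.35 dollars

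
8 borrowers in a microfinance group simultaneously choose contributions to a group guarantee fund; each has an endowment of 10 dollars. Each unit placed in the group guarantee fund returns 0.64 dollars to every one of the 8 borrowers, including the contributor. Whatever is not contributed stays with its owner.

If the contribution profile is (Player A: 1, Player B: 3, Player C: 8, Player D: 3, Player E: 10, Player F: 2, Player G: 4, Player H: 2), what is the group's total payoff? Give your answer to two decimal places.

Total contributed: 1 + 3 + 8 + 3 + 10 + 2 + 4 + 2 = 33; total kept: 8 × 10 − 33 = 47.
The group guarantee fund pays out 0.64 × 8 × 33 = 168.96 in aggregate.
Group total = 47 + 168.96 = 215.96.

215.96 dollars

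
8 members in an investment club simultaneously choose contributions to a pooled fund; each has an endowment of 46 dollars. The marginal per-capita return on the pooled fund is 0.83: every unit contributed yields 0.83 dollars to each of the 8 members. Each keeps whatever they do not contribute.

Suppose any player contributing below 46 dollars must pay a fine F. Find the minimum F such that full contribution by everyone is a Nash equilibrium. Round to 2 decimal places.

7.82 dollars

Given the others contribute fully, the best deviation is to contribute 0 (any partial contribution still incurs the fine and gives up units whose private return 0.83 is below 1).
Deviating from 46 to 0 saves 46 dollars but forfeits the deviator's share of the drop in the pooled fund: 0.83 × 46 = 38.18.
So the deviation gain is 46 − 38.18 = 7.82, and the fine must be at least 7.82 dollars to wipe it out.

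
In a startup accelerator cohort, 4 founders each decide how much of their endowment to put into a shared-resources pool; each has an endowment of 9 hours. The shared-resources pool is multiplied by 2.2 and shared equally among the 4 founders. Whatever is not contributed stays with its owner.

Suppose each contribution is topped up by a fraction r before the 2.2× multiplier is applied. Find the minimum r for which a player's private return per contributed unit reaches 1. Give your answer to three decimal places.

With matching at rate r, one contributed unit becomes (1 + r) in the shared-resources pool and returns 2.2 × (1 + r) / 4 to the contributor.
Setting this equal to 1: 1 + r = 4/2.2 = 1.8182.
So the minimum matching rate is r = 1.8182 − 1 = 0.818.

0.818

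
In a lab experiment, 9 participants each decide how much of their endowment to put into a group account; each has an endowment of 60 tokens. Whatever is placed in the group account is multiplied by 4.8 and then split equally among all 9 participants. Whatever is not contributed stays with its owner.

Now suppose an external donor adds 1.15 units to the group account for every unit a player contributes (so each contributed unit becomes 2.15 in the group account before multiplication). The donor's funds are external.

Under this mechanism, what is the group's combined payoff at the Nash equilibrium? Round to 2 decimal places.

5572.80 tokens

Under the mechanism each unit contributed yields 4.8 × 2.15 / 9 = 1.1467 back to its contributor per unit of net cost, which exceeds 1, making full contribution the dominant choice for everyone.
At the Nash equilibrium everyone contributes 60. Group total payoff = 4.8 × 2.15 × 540 = 5572.80.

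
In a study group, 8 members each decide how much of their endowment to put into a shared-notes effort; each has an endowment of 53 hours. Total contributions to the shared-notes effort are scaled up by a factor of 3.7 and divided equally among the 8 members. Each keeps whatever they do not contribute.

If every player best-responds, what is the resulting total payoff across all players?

Each contributed unit returns 3.7/8 = 0.4625 to its contributor — below 1 — so contributing 0 is dominant for every player. At the Nash equilibrium everyone keeps their 53, and the group total is 8 × 53 = 424.

424.00 hours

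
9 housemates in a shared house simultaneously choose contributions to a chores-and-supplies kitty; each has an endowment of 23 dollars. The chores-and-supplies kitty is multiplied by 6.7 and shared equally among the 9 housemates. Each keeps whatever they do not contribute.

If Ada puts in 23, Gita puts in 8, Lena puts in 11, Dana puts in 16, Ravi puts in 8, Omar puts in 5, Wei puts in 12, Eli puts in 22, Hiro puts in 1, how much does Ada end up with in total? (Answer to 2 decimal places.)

78.91 dollars

Total contributed: 23 + 8 + 11 + 16 + 8 + 5 + 12 + 22 + 1 = 106.
Each receives 6.7 × 106 / 9 = 78.91 from the chores-and-supplies kitty.
Ada keeps 23 − 23 = 0, so Ada's payoff is 0 + 78.91 = 78.91.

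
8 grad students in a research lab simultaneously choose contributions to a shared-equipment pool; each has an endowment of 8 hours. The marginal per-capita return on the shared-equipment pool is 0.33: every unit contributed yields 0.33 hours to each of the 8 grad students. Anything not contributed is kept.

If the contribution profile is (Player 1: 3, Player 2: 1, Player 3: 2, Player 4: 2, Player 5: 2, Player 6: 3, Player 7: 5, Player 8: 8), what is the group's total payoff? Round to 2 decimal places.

106.64 hours

Total contributed: 3 + 1 + 2 + 2 + 2 + 3 + 5 + 8 = 26; total kept: 8 × 8 − 26 = 38.
The shared-equipment pool pays out 0.33 × 8 × 26 = 68.64 in aggregate.
Group total = 38 + 68.64 = 106.64.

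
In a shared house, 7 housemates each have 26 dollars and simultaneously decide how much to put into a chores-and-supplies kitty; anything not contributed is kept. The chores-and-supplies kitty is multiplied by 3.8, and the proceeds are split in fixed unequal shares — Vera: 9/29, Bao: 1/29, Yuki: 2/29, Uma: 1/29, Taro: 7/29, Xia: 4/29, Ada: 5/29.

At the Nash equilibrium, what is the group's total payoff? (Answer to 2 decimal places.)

254.80 dollars

Player j's private return per contributed unit is 3.8 × (j's share). Contributing is weakly dominant for j when that share is at least 1/3.8 = 0.2632, and contributing 0 is dominant otherwise.
The only share above 0.2632 is Vera's 9/29, contributing 26; the remaining 6 contribute 0. Total contributed: 26.
The chores-and-supplies kitty pays out 3.8 × 26 = 98.80 in total (split across the unequal shares, but the aggregate is all that matters for the group sum).
The 6 free-riders keep 26 each, adding 156. Group total = 156 + 98.80 = 254.80.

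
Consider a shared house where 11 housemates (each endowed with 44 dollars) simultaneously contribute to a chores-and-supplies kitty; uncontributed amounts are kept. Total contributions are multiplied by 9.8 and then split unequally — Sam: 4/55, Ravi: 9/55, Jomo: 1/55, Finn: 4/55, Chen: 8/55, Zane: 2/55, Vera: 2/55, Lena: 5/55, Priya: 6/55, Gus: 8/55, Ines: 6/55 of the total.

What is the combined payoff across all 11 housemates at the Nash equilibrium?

2420.00 dollars

Player j's private return per contributed unit is 9.8 × (j's share). Contributing is weakly dominant for j when that share is at least 1/9.8 = 0.1020, and contributing 0 is dominant otherwise.
Ravi, Chen, Priya, Gus and Ines clear that bar, contributing 44 each; the remaining 6 contribute 0. Total contributed: 220.
The chores-and-supplies kitty pays out 9.8 × 220 = 2156.00 in total (split across the unequal shares, but the aggregate is all that matters for the group sum).
The 6 free-riders keep 44 each, adding 264. Group total = 264 + 2156.00 = 2420.00.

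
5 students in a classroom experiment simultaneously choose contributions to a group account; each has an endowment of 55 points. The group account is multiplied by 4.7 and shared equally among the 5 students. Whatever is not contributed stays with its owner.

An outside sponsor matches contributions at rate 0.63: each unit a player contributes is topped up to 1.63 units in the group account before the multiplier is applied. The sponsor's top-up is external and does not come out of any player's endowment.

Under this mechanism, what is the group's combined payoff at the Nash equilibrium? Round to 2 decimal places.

2106.78 points

Under the mechanism each unit contributed yields 4.7 × 1.63 / 5 = 1.5322 back to its contributor per unit of net cost, which exceeds 1, making full contribution the dominant choice for everyone.
So the Nash equilibrium is full contribution by all 5; the group earns 4.7 × 1.63 × 275 = 2106.78.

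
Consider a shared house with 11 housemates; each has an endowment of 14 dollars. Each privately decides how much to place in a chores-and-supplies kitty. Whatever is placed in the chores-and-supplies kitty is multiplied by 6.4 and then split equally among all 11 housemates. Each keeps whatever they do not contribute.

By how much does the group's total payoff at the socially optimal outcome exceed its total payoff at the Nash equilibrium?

Each contributed unit returns 6.4/11 = 0.5818 to its contributor — below 1 — so contributing 0 is dominant for every player. At the Nash equilibrium everyone keeps their 14, and the group total is 11 × 14 = 154.
Each contributed unit returns 6.400 to the group as a whole (0.5818 to each of 11 players), which exceeds 1, so the social optimum is full contribution: group total = 6.400 × 154 = 985.60.
Efficiency loss = 985.60 − 154 = 831.60.

831.60 dollars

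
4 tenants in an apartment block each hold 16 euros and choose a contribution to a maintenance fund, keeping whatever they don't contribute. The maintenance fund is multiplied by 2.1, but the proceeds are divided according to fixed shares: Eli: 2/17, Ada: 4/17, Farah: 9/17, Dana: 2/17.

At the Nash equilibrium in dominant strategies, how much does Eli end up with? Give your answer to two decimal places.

19.95 euros

For player j, contributing a unit is worthwhile iff 2.1 × (j's share) ≥ 1, i.e. iff j's share is at least 0.4762.
Only Farah (9/17) clears that bar, contributing 16; the remaining 3 contribute 0. Total contributed: 16.
Eli keeps 16 and receives 2.1 × 16 × 2/17 = 3.95 from the maintenance fund, for a payoff of 19.95.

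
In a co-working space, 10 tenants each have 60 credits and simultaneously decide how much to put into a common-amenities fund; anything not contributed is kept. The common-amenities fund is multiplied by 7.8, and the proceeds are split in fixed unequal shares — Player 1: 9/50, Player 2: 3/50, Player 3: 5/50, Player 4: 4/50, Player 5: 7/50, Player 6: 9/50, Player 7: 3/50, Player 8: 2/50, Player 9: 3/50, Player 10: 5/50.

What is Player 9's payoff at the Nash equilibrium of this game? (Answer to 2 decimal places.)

144.24 credits

For player j, contributing a unit is worthwhile iff 7.8 × (j's share) ≥ 1, i.e. iff j's share is at least 0.1282.
Player 1, Player 5 and Player 6 are above the threshold, contributing 60 each; the remaining 7 contribute 0. Total contributed: 180.
Player 9 keeps 60 and receives 7.8 × 180 × 3/50 = 84.24 from the common-amenities fund, for a payoff of 144.24.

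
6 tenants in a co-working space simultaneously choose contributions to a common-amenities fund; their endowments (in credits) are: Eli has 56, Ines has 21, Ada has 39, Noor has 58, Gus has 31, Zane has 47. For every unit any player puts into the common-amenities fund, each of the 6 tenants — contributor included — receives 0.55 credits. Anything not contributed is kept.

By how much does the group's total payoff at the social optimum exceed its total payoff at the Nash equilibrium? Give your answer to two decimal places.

579.60 credits

The private return per contributed unit is 0.55 < 1 for everyone, so the Nash equilibrium is zero contribution and the group total is Σ E_j = 56 + 21 + 39 + 58 + 31 + 47 = 252.
Each contributed unit returns 3.300 to the group, so the social optimum is full contribution by everyone: group total = 3.300 × 252 = 831.60.
Efficiency loss = (3.300 − 1) × 252 = 579.60.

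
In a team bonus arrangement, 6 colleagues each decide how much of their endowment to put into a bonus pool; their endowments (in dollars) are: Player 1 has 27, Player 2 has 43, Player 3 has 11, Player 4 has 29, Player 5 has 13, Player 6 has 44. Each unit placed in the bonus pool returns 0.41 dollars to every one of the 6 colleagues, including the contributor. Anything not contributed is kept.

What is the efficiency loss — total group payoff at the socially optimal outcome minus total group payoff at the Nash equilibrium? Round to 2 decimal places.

The private return per contributed unit is 0.41 < 1 for everyone, so the Nash equilibrium is zero contribution and the group total is Σ E_j = 27 + 43 + 11 + 29 + 13 + 44 = 167.
Each contributed unit returns 2.460 to the group, so the social optimum is full contribution by everyone: group total = 2.460 × 167 = 410.82.
Efficiency loss = (2.460 − 1) × 167 = 243.82.

243.82 dollars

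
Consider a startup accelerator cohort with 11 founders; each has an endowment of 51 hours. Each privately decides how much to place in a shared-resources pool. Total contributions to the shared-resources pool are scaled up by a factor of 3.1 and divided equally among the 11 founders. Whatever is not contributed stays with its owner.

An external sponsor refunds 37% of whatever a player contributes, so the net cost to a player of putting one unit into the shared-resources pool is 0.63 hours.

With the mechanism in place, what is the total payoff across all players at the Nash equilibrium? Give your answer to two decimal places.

The effective private return is (3.1/11) / 0.63 = 0.4473, which is still under 1, so the mechanism doesn't change anyone's dominant strategy: zero contribution.
Everyone keeps their endowment and the group total is 11 × 51 = 561.

561.00 hours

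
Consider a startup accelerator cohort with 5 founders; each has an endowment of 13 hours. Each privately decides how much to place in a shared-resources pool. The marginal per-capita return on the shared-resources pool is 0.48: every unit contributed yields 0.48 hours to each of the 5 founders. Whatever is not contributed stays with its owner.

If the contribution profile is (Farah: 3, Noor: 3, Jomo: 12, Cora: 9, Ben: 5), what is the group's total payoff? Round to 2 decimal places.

109.80 hours

Total contributed: 3 + 3 + 12 + 9 + 5 = 32; total kept: 5 × 13 − 32 = 33.
The shared-resources pool pays out 0.48 × 5 × 32 = 76.80 in aggregate.
Group total = 33 + 76.80 = 109.80.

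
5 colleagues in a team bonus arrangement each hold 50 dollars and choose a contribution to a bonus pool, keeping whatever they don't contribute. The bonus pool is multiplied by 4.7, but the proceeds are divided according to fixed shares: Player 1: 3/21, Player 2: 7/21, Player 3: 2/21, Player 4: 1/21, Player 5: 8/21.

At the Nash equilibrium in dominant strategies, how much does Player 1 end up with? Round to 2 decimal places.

Player j's private return per contributed unit is 4.7 × (j's share). Contributing is weakly dominant for j when that share is at least 1/4.7 = 0.2128, and contributing 0 is dominant otherwise.
Player 2 and Player 5 clear that bar, contributing 50 each; the remaining 3 contribute 0. Total contributed: 100.
Player 1 keeps 50 and receives 4.7 × 100 × 3/21 = 67.14 from the bonus pool, for a payoff of 117.14.

117.14 dollars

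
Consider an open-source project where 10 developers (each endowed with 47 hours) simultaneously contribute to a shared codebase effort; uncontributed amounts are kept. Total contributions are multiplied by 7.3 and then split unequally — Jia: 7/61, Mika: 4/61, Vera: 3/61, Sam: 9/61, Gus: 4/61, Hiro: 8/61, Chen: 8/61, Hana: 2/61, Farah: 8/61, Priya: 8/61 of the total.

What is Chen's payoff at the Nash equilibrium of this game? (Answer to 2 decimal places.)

92.00 hours

Player j's private return per contributed unit is 7.3 × (j's share). Contributing is weakly dominant for j when that share is at least 1/7.3 = 0.1370, and contributing 0 is dominant otherwise.
The only share above 0.1370 is Sam's 9/61, contributing 47; the remaining 9 contribute 0. Total contributed: 47.
Chen keeps 47 and receives 7.3 × 47 × 8/61 = 45.00 from the shared codebase effort, for a payoff of 92.00.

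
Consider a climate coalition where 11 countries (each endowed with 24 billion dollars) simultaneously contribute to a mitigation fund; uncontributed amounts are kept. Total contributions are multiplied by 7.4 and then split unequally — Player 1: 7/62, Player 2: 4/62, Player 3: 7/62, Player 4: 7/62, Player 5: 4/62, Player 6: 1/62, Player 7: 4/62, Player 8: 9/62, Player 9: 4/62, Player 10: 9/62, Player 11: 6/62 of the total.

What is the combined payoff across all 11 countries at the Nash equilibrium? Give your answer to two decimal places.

571.20 billion dollars

Player j's private return per contributed unit is 7.4 × (j's share). Contributing is weakly dominant for j when that share is at least 1/7.4 = 0.1351, and contributing 0 is dominant otherwise.
Player 8 and Player 10 clear that bar, contributing 24 each; the remaining 9 contribute 0. Total contributed: 48.
The mitigation fund pays out 7.4 × 48 = 355.20 in total (split across the unequal shares, but the aggregate is all that matters for the group sum).
The 9 free-riders keep 24 each, adding 216. Group total = 216 + 355.20 = 571.20.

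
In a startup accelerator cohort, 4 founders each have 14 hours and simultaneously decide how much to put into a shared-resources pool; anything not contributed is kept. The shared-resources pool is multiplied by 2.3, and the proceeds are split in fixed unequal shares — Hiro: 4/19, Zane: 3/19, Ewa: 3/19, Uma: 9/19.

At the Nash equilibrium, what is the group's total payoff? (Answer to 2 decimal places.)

74.20 hours

Each unit j contributes comes back to j as 2.3 × (j's share), so j prefers to contribute only if that share exceeds 1/2.3 = 0.4348; otherwise keeping the unit dominates.
Only Uma (9/19) clears that bar, contributing 14; the remaining 3 contribute 0. Total contributed: 14.
The shared-resources pool pays out 2.3 × 14 = 32.20 in total (split across the unequal shares, but the aggregate is all that matters for the group sum).
The 3 free-riders keep 14 each, adding 42. Group total = 42 + 32.20 = 74.20.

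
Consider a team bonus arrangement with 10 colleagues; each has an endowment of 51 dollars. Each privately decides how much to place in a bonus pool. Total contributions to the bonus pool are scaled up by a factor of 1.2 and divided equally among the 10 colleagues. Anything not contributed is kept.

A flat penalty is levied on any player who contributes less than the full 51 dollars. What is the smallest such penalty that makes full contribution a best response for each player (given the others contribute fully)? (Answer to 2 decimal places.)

Given the others contribute fully, the best deviation is to contribute 0 (any partial contribution still incurs the fine and gives up units whose private return 0.1200 is below 1).
Deviating from 51 to 0 saves 51 dollars but forfeits the deviator's share of the drop in the bonus pool: 1.2/10 × 51 = 6.12.
So the deviation gain is 51 − 6.12 = 44.88, and the fine must be at least 44.88 dollars to wipe it out.

44.88 dollars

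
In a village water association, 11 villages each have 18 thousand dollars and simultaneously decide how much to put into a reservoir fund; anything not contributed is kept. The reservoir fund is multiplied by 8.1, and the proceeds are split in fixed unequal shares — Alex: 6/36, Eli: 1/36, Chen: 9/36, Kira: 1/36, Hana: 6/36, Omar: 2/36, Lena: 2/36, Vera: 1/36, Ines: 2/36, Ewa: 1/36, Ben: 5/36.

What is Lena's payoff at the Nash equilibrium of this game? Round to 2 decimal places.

A player with share s gets back 8.1·s per unit contributed, so full contribution is dominant for anyone with s > 1/8.1 = 0.1235 and zero contribution is dominant for anyone below.
Alex, Chen, Hana and Ben clear that bar, contributing 18 each; the remaining 7 contribute 0. Total contributed: 72.
Lena keeps 18 and receives 8.1 × 72 × 2/36 = 32.40 from the reservoir fund, for a payoff of 50.40.

50.40 thousand dollars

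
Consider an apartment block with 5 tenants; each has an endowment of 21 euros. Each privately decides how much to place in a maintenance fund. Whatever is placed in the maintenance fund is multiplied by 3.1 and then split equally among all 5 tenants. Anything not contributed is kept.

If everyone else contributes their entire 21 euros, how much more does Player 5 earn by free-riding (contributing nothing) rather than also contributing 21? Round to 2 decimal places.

7.98 euros

Switching from a contribution of 21 to 0 lets Player 5 keep an extra 21 euros, but lowers the maintenance fund by 21, which costs Player 5 their own share of that drop: 3.1/5 × 21 = 13.02.
Net gain = 21 − 13.02 = 7.98. The private return per contributed unit (0.6200) is below 1, so free-riding is indeed the best response regardless of what the others do.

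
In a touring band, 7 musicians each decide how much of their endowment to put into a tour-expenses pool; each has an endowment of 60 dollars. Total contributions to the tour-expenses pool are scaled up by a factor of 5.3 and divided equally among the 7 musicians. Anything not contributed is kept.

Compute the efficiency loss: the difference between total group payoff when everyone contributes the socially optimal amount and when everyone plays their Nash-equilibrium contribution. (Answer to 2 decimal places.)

Each contributed unit returns 5.3/7 = 0.7571 to its contributor — below 1 — so contributing 0 is dominant for every player. At the Nash equilibrium everyone keeps their 60, and the group total is 7 × 60 = 420.
Each contributed unit returns 5.300 to the group as a whole (0.7571 to each of 7 players), which exceeds 1, so the social optimum is full contribution: group total = 5.300 × 420 = 2226.00.
Efficiency loss = 2226.00 − 420 = 1806.00.

1806.00 dollars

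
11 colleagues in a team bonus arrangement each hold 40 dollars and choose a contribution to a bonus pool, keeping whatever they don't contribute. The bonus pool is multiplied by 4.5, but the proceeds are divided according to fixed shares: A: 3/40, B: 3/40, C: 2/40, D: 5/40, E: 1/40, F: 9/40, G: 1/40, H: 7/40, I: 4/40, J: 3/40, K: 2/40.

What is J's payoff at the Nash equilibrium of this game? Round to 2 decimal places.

For player j, contributing a unit is worthwhile iff 4.5 × (j's share) ≥ 1, i.e. iff j's share is at least 0.2222.
F alone (share 9/40) is above the threshold, contributing 40; the remaining 10 contribute 0. Total contributed: 40.
J keeps 40 and receives 4.5 × 40 × 3/40 = 13.50 from the bonus pool, for a payoff of 53.50.

53.50 dollars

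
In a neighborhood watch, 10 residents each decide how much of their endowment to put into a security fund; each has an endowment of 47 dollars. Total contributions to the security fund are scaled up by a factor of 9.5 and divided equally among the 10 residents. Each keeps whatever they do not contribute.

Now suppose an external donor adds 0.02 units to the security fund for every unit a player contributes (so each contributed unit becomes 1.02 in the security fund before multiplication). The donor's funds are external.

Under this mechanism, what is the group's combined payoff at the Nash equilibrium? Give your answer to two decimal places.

The effective private return is 9.5 × 1.02 / 10 = 0.9690, which is still under 1, so the mechanism doesn't change anyone's dominant strategy: zero contribution.
Everyone keeps their endowment and the group total is 10 × 47 = 470.

470.00 dollars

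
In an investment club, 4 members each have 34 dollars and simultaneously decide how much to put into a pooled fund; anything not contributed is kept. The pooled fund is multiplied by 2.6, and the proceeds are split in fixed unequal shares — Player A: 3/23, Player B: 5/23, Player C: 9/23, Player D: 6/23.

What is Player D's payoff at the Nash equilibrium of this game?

57.06 dollars

Player j's private return per contributed unit is 2.6 × (j's share). Contributing is weakly dominant for j when that share is at least 1/2.6 = 0.3846, and contributing 0 is dominant otherwise.
Player C alone (share 9/23) is above the threshold, contributing 34; the remaining 3 contribute 0. Total contributed: 34.
Player D keeps 34 and receives 2.6 × 34 × 6/23 = 23.06 from the pooled fund, for a payoff of 57.06.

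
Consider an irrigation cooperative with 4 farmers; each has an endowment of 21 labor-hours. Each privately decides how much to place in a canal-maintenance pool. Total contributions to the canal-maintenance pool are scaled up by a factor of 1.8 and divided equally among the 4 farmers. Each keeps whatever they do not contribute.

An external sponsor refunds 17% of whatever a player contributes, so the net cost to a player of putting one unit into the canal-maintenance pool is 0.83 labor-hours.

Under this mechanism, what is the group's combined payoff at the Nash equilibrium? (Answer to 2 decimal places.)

84.00 labor-hours

The effective private return is (1.8/4) / 0.83 = 0.5422, which is still under 1, so the mechanism doesn't change anyone's dominant strategy: zero contribution.
Everyone keeps their endowment and the group total is 4 × 21 = 84.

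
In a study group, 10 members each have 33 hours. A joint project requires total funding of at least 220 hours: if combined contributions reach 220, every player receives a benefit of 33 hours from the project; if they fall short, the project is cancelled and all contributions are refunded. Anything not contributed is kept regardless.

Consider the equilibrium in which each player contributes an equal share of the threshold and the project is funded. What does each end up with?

Equal share of the threshold: 220/10 = 22.
At this profile no one gains by cutting their contribution: any cut drops the total below 220, the project is cancelled, contributions are refunded, and the deviator ends with 33, which is less than 33 − 22 + 33 = 44. Contributing more than 22 just wastes the excess. So contributing exactly 22 is a best response.
Each player's payoff: 33 − 22 + 33 = 44.

44 hours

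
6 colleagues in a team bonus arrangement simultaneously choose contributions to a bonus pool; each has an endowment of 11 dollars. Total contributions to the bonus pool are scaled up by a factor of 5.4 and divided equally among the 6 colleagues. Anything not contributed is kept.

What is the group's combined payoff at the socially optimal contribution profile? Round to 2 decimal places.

Each contributed unit returns 5.400 to the group as a whole (0.9000 to each of 6 players), which exceeds 1, so the social optimum is full contribution: group total = 5.400 × 66 = 356.40.

356.40 dollars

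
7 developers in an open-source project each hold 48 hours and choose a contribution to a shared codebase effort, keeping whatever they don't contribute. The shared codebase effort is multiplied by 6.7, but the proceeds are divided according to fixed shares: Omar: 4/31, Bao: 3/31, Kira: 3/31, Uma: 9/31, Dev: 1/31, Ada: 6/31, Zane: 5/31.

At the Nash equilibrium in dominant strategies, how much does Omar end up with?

Player j's private return per contributed unit is 6.7 × (j's share). Contributing is weakly dominant for j when that share is at least 1/6.7 = 0.1493, and contributing 0 is dominant otherwise.
Uma, Ada and Zane clear that bar, contributing 48 each; the remaining 4 contribute 0. Total contributed: 144.
Omar keeps 48 and receives 6.7 × 144 × 4/31 = 124.49 from the shared codebase effort, for a payoff of 172.49.

172.49 hours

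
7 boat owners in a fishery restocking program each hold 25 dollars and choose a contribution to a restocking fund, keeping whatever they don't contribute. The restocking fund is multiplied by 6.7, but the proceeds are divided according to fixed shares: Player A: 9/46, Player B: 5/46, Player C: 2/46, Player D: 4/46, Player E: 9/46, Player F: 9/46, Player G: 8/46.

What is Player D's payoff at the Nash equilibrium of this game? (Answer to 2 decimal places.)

83.26 dollars

Each unit j contributes comes back to j as 6.7 × (j's share), so j prefers to contribute only if that share exceeds 1/6.7 = 0.1493; otherwise keeping the unit dominates.
Player A, Player E, Player F and Player G are above the threshold, contributing 25 each; the remaining 3 contribute 0. Total contributed: 100.
Player D keeps 25 and receives 6.7 × 100 × 4/46 = 58.26 from the restocking fund, for a payoff of 83.26.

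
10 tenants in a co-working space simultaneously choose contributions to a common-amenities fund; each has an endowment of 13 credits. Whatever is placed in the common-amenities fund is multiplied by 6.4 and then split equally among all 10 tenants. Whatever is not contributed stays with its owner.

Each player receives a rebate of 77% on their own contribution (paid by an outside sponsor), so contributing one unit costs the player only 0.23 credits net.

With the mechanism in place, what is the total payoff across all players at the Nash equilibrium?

932.10 credits

With the mechanism, a contributed unit returns (6.4/10) / 0.23 = 2.7826 per unit of net cost to the contributor — now above 1 — so contributing fully is weakly dominant for every player.
At the Nash equilibrium everyone contributes 13. Group total payoff = 10 × (13 × 0.77 + 6.4 × 13) = 932.10.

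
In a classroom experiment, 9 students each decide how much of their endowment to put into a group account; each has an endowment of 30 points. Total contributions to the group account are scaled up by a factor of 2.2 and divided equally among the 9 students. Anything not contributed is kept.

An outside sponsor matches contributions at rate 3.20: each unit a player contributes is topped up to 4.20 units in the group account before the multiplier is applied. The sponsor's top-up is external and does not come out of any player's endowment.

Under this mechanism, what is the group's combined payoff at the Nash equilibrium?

With the mechanism, a contributed unit returns 2.2 × 4.20 / 9 = 1.0267 per unit of net cost to the contributor — now above 1 — so contributing fully is weakly dominant for every player.
So the Nash equilibrium is full contribution by all 9; the group earns 2.2 × 4.20 × 270 = 2494.80.

2494.80 points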